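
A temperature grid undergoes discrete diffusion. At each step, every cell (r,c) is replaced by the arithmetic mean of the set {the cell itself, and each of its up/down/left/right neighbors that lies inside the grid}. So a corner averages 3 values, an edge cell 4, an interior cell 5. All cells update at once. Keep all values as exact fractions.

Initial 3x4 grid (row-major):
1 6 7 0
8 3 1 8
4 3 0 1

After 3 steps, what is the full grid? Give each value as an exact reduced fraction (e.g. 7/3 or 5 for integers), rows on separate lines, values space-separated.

After step 1:
  5 17/4 7/2 5
  4 21/5 19/5 5/2
  5 5/2 5/4 3
After step 2:
  53/12 339/80 331/80 11/3
  91/20 15/4 61/20 143/40
  23/6 259/80 211/80 9/4
After step 3:
  3169/720 397/96 1811/480 2731/720
  331/80 753/200 343/100 301/96
  2789/720 323/96 447/160 677/240

Answer: 3169/720 397/96 1811/480 2731/720
331/80 753/200 343/100 301/96
2789/720 323/96 447/160 677/240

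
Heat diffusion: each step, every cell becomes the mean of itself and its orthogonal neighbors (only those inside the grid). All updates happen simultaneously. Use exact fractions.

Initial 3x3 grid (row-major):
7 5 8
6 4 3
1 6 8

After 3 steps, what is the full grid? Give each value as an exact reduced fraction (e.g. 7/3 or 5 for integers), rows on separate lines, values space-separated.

Answer: 1913/360 19699/3600 11963/2160
36173/7200 7763/1500 25957/4800
10313/2160 23957/4800 5639/1080

Derivation:
After step 1:
  6 6 16/3
  9/2 24/5 23/4
  13/3 19/4 17/3
After step 2:
  11/2 83/15 205/36
  589/120 129/25 431/80
  163/36 391/80 97/18
After step 3:
  1913/360 19699/3600 11963/2160
  36173/7200 7763/1500 25957/4800
  10313/2160 23957/4800 5639/1080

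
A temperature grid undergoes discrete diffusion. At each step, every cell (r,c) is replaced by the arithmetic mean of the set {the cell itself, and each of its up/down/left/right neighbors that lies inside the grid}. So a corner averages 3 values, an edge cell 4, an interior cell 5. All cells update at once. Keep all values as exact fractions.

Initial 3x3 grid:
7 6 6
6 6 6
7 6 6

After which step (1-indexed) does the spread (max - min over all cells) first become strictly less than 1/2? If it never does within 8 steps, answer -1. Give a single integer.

Answer: 2

Derivation:
Step 1: max=13/2, min=6, spread=1/2
Step 2: max=229/36, min=6, spread=13/36
  -> spread < 1/2 first at step 2
Step 3: max=9077/1440, min=875/144, spread=109/480
Step 4: max=162149/25920, min=21961/3600, spread=20149/129600
Step 5: max=32333933/5184000, min=3178891/518400, spread=545023/5184000
Step 6: max=1933623751/311040000, min=39811237/6480000, spread=36295/497664
Step 7: max=115859570597/18662400000, min=9575335831/1555200000, spread=305773/5971968
Step 8: max=6941778670159/1119744000000, min=95854575497/15552000000, spread=2575951/71663616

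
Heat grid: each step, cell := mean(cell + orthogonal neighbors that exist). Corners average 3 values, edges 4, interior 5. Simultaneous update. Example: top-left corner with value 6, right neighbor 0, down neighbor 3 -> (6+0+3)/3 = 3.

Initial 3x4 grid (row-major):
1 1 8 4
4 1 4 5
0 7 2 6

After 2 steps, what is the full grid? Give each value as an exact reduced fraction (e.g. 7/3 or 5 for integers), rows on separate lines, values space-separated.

After step 1:
  2 11/4 17/4 17/3
  3/2 17/5 4 19/4
  11/3 5/2 19/4 13/3
After step 2:
  25/12 31/10 25/6 44/9
  317/120 283/100 423/100 75/16
  23/9 859/240 187/48 83/18

Answer: 25/12 31/10 25/6 44/9
317/120 283/100 423/100 75/16
23/9 859/240 187/48 83/18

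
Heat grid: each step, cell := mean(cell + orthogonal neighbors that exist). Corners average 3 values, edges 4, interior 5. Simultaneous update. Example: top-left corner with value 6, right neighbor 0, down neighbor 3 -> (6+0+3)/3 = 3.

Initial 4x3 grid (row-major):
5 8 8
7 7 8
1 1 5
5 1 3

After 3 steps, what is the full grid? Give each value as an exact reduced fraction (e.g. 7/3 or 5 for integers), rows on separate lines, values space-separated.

Answer: 6671/1080 11773/1800 551/80
4649/900 33841/6000 14189/2400
13921/3600 24011/6000 3563/800
161/54 22727/7200 493/144

Derivation:
After step 1:
  20/3 7 8
  5 31/5 7
  7/2 3 17/4
  7/3 5/2 3
After step 2:
  56/9 209/30 22/3
  641/120 141/25 509/80
  83/24 389/100 69/16
  25/9 65/24 13/4
After step 3:
  6671/1080 11773/1800 551/80
  4649/900 33841/6000 14189/2400
  13921/3600 24011/6000 3563/800
  161/54 22727/7200 493/144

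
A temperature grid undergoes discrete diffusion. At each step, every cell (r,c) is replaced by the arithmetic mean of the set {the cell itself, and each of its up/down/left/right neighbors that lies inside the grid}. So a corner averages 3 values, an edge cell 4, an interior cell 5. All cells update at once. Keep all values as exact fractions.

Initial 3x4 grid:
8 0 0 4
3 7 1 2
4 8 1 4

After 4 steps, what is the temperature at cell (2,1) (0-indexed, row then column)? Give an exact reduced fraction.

Step 1: cell (2,1) = 5
Step 2: cell (2,1) = 173/40
Step 3: cell (2,1) = 21/5
Step 4: cell (2,1) = 28591/7200
Full grid after step 4:
  10297/2592 73873/21600 2221/800 4151/1728
  364447/86400 5417/1440 43051/14400 450001/172800
  1283/288 28591/7200 71417/21600 14809/5184

Answer: 28591/7200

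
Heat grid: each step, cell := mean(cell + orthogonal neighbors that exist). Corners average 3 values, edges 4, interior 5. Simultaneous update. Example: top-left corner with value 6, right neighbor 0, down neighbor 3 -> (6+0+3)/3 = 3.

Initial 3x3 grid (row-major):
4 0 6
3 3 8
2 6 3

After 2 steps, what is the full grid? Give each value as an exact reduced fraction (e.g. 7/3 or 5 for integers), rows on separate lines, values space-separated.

Answer: 103/36 57/16 155/36
13/4 15/4 29/6
61/18 101/24 85/18

Derivation:
After step 1:
  7/3 13/4 14/3
  3 4 5
  11/3 7/2 17/3
After step 2:
  103/36 57/16 155/36
  13/4 15/4 29/6
  61/18 101/24 85/18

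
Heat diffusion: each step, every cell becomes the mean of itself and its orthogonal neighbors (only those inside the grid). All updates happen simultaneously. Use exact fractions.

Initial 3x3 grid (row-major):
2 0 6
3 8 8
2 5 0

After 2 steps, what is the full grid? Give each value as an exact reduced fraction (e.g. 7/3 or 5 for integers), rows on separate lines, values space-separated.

Answer: 113/36 227/60 85/18
271/80 109/25 193/40
65/18 973/240 163/36

Derivation:
After step 1:
  5/3 4 14/3
  15/4 24/5 11/2
  10/3 15/4 13/3
After step 2:
  113/36 227/60 85/18
  271/80 109/25 193/40
  65/18 973/240 163/36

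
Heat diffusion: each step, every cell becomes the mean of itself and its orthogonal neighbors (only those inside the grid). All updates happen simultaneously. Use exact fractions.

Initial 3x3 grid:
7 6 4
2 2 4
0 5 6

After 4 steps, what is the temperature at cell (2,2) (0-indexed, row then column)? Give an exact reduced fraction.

Step 1: cell (2,2) = 5
Step 2: cell (2,2) = 49/12
Step 3: cell (2,2) = 2891/720
Step 4: cell (2,2) = 168697/43200
Full grid after step 4:
  85111/21600 3605797/864000 555041/129600
  3200297/864000 155171/40000 13987/3375
  111829/32400 3192047/864000 168697/43200

Answer: 168697/43200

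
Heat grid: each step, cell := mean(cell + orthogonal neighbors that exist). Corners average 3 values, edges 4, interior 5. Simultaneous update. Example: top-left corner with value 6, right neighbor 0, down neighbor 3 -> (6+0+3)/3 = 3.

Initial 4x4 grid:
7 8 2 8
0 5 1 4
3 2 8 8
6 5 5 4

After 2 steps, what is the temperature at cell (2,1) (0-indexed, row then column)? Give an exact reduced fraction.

Step 1: cell (2,1) = 23/5
Step 2: cell (2,1) = 397/100
Full grid after step 2:
  19/4 369/80 227/48 44/9
  147/40 421/100 22/5 239/48
  473/120 397/100 249/50 1303/240
  143/36 289/60 307/60 103/18

Answer: 397/100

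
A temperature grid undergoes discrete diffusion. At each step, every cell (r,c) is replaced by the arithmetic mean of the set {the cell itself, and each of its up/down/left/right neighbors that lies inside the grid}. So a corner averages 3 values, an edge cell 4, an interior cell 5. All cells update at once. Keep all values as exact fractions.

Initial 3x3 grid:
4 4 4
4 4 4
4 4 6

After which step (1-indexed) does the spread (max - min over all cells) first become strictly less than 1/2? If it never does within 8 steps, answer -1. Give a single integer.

Answer: 3

Derivation:
Step 1: max=14/3, min=4, spread=2/3
Step 2: max=41/9, min=4, spread=5/9
Step 3: max=473/108, min=4, spread=41/108
  -> spread < 1/2 first at step 3
Step 4: max=28051/6480, min=731/180, spread=347/1296
Step 5: max=1662137/388800, min=7357/1800, spread=2921/15552
Step 6: max=99140539/23328000, min=889483/216000, spread=24611/186624
Step 7: max=5917442033/1399680000, min=20096741/4860000, spread=207329/2239488
Step 8: max=353953152451/83980800000, min=1075601599/259200000, spread=1746635/26873856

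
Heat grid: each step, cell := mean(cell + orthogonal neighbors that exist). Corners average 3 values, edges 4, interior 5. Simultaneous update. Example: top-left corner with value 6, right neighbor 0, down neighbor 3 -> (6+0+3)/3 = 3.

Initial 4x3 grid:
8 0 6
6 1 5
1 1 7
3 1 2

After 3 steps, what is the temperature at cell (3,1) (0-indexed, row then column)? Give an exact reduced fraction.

Step 1: cell (3,1) = 7/4
Step 2: cell (3,1) = 179/80
Step 3: cell (3,1) = 3939/1600
Full grid after step 3:
  4073/1080 55171/14400 8221/2160
  24763/7200 5081/1500 3311/900
  19483/7200 1447/500 11479/3600
  2501/1080 3939/1600 6257/2160

Answer: 3939/1600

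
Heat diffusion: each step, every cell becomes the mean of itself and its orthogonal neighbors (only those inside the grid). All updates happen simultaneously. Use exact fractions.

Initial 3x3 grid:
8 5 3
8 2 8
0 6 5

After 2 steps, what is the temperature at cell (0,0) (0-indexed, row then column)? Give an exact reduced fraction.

Step 1: cell (0,0) = 7
Step 2: cell (0,0) = 16/3
Full grid after step 2:
  16/3 679/120 43/9
  659/120 451/100 659/120
  149/36 401/80 169/36

Answer: 16/3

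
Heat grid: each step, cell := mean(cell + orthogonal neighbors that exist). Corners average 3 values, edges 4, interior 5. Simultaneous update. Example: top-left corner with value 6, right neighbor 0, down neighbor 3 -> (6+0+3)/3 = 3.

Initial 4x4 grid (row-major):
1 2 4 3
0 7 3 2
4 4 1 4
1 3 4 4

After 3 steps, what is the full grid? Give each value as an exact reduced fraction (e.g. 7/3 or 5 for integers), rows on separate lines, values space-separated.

After step 1:
  1 7/2 3 3
  3 16/5 17/5 3
  9/4 19/5 16/5 11/4
  8/3 3 3 4
After step 2:
  5/2 107/40 129/40 3
  189/80 169/50 79/25 243/80
  703/240 309/100 323/100 259/80
  95/36 187/60 33/10 13/4
After step 3:
  201/80 589/200 603/200 247/80
  6703/2400 5867/2000 6413/2000 2487/800
  19837/7200 3779/1200 6407/2000 2551/800
  6253/2160 10931/3600 3869/1200 261/80

Answer: 201/80 589/200 603/200 247/80
6703/2400 5867/2000 6413/2000 2487/800
19837/7200 3779/1200 6407/2000 2551/800
6253/2160 10931/3600 3869/1200 261/80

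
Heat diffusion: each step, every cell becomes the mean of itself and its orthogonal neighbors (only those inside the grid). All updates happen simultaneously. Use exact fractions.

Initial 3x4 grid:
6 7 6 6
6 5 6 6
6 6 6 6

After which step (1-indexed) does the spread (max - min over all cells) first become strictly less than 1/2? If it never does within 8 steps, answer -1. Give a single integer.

Step 1: max=19/3, min=23/4, spread=7/12
Step 2: max=295/48, min=35/6, spread=5/16
  -> spread < 1/2 first at step 2
Step 3: max=655/108, min=14111/2400, spread=4001/21600
Step 4: max=1303241/216000, min=28393/4800, spread=6389/54000
Step 5: max=101528/16875, min=356119/60000, spread=1753/21600
Step 6: max=233485483/38880000, min=925063307/155520000, spread=71029/1244160
Step 7: max=5829492413/972000000, min=23164152527/3888000000, spread=410179/10368000
Step 8: max=838851613423/139968000000, min=3338276580067/559872000000, spread=45679663/1492992000

Answer: 2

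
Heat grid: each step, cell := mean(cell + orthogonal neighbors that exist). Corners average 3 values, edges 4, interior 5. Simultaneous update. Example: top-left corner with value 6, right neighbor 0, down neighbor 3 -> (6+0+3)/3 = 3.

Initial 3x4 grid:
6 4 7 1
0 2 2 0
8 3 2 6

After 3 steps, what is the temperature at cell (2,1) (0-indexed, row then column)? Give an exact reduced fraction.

Step 1: cell (2,1) = 15/4
Step 2: cell (2,1) = 193/60
Step 3: cell (2,1) = 6097/1800
Full grid after step 3:
  7757/2160 25763/7200 22303/7200 3143/1080
  2189/600 6473/2000 9127/3000 39001/14400
  929/270 6097/1800 10589/3600 6001/2160

Answer: 6097/1800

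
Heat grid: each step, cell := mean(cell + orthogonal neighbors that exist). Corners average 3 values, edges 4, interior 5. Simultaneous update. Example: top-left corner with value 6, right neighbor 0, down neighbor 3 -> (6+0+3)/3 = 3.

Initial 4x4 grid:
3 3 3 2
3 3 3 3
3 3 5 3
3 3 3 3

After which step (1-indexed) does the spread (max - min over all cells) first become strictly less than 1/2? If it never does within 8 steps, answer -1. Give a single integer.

Answer: 3

Derivation:
Step 1: max=7/2, min=8/3, spread=5/6
Step 2: max=86/25, min=49/18, spread=323/450
Step 3: max=3967/1200, min=21013/7200, spread=2789/7200
  -> spread < 1/2 first at step 3
Step 4: max=70559/21600, min=5969/2025, spread=20669/64800
Step 5: max=3486919/1080000, min=3889793/1296000, spread=1472549/6480000
Step 6: max=62462963/19440000, min=4411549/1458000, spread=10926929/58320000
Step 7: max=1860740693/583200000, min=17739852493/5832000000, spread=867554437/5832000000
Step 8: max=55610897459/17496000000, min=178009048063/58320000000, spread=22081830401/174960000000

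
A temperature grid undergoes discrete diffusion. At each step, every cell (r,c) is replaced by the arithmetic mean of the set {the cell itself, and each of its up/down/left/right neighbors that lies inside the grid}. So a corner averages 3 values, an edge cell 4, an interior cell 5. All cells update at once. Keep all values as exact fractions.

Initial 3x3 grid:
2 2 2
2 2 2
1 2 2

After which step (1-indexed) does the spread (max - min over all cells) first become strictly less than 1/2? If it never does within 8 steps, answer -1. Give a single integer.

Step 1: max=2, min=5/3, spread=1/3
  -> spread < 1/2 first at step 1
Step 2: max=2, min=31/18, spread=5/18
Step 3: max=2, min=391/216, spread=41/216
Step 4: max=709/360, min=23789/12960, spread=347/2592
Step 5: max=7043/3600, min=1448263/777600, spread=2921/31104
Step 6: max=838517/432000, min=87483461/46656000, spread=24611/373248
Step 7: max=18783259/9720000, min=5279997967/2799360000, spread=207329/4478976
Step 8: max=997998401/518400000, min=317893247549/167961600000, spread=1746635/53747712

Answer: 1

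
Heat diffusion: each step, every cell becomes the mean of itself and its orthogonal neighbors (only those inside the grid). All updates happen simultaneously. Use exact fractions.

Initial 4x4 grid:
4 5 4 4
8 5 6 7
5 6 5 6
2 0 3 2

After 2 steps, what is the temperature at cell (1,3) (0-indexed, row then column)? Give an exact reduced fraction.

Answer: 423/80

Derivation:
Step 1: cell (1,3) = 23/4
Step 2: cell (1,3) = 423/80
Full grid after step 2:
  47/9 251/48 393/80 31/6
  269/48 128/25 271/50 423/80
  1037/240 117/25 223/50 1177/240
  31/9 707/240 847/240 67/18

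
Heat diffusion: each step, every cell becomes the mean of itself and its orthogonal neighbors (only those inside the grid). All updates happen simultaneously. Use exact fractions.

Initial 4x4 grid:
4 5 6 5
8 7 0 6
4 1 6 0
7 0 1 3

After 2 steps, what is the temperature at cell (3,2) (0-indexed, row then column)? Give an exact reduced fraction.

Step 1: cell (3,2) = 5/2
Step 2: cell (3,2) = 461/240
Full grid after step 2:
  203/36 581/120 121/24 149/36
  1237/240 481/100 351/100 103/24
  1081/240 333/100 329/100 283/120
  131/36 721/240 461/240 91/36

Answer: 461/240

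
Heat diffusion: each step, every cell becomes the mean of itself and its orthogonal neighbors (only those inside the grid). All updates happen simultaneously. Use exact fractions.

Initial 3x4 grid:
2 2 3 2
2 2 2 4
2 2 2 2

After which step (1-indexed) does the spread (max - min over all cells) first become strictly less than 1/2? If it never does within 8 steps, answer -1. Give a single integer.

Step 1: max=3, min=2, spread=1
Step 2: max=323/120, min=2, spread=83/120
Step 3: max=13/5, min=2, spread=3/5
Step 4: max=53707/21600, min=18553/9000, spread=45899/108000
  -> spread < 1/2 first at step 4
Step 5: max=3184483/1296000, min=24971/12000, spread=97523/259200
Step 6: max=62477239/25920000, min=35749/16875, spread=302671/1036800
Step 7: max=11131401503/4665600000, min=69323837/32400000, spread=45950759/186624000
Step 8: max=660885693677/279936000000, min=1401397661/648000000, spread=443855233/2239488000

Answer: 4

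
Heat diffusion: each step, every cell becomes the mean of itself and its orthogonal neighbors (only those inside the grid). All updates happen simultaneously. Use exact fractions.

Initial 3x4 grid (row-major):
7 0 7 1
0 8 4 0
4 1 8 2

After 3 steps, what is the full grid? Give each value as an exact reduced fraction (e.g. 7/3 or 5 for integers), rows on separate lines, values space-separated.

After step 1:
  7/3 11/2 3 8/3
  19/4 13/5 27/5 7/4
  5/3 21/4 15/4 10/3
After step 2:
  151/36 403/120 497/120 89/36
  227/80 47/10 33/10 263/80
  35/9 199/60 133/30 53/18
After step 3:
  7481/2160 2951/720 2389/720 7129/2160
  3749/960 1401/400 1589/400 2881/960
  7231/2160 2941/720 2519/720 7679/2160

Answer: 7481/2160 2951/720 2389/720 7129/2160
3749/960 1401/400 1589/400 2881/960
7231/2160 2941/720 2519/720 7679/2160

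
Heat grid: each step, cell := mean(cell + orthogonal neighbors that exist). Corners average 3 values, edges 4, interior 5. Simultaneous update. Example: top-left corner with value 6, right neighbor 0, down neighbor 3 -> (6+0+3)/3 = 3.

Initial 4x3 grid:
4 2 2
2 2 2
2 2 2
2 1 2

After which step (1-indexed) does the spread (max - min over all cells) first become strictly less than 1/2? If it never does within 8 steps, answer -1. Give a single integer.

Step 1: max=8/3, min=5/3, spread=1
Step 2: max=23/9, min=413/240, spread=601/720
Step 3: max=257/108, min=3883/2160, spread=419/720
Step 4: max=149533/64800, min=237761/129600, spread=4087/8640
  -> spread < 1/2 first at step 4
Step 5: max=8730737/3888000, min=14506819/7776000, spread=65659/172800
Step 6: max=514321303/233280000, min=884139881/466560000, spread=1926703/6220800
Step 7: max=30405622277/13996800000, min=53769027979/27993600000, spread=93896221/373248000
Step 8: max=1803812349943/839808000000, min=3262121601761/1679616000000, spread=61422773/298598400

Answer: 4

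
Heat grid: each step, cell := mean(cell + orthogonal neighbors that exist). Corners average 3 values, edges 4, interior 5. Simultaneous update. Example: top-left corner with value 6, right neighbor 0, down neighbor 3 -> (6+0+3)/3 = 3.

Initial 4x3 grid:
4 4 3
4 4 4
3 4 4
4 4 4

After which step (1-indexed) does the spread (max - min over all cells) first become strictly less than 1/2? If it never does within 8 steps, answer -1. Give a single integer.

Step 1: max=4, min=11/3, spread=1/3
  -> spread < 1/2 first at step 1
Step 2: max=4, min=67/18, spread=5/18
Step 3: max=2821/720, min=4109/1080, spread=49/432
Step 4: max=84431/21600, min=493931/129600, spread=2531/25920
Step 5: max=838609/216000, min=198246911/51840000, spread=3019249/51840000
Step 6: max=75360949/19440000, min=198483289/51840000, spread=297509/6220800
Step 7: max=1127714479/291600000, min=715339200791/186624000000, spread=6398065769/186624000000
Step 8: max=45066621049/11664000000, min=2146750535227/559872000000, spread=131578201/4478976000

Answer: 1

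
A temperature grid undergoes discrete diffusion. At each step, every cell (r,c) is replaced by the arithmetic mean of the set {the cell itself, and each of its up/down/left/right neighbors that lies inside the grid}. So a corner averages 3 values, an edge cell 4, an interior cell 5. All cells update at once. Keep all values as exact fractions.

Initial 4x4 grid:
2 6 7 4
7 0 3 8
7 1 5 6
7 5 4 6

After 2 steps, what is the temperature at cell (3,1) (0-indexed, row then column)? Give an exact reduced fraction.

Answer: 1151/240

Derivation:
Step 1: cell (3,1) = 17/4
Step 2: cell (3,1) = 1151/240
Full grid after step 2:
  17/4 343/80 1181/240 199/36
  179/40 387/100 441/100 673/120
  583/120 411/100 93/20 619/120
  193/36 1151/240 1103/240 199/36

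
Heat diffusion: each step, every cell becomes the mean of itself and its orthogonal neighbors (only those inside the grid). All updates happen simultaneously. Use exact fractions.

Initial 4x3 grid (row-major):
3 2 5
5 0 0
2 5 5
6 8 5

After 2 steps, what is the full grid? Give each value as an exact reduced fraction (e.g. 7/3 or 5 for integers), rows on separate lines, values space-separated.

After step 1:
  10/3 5/2 7/3
  5/2 12/5 5/2
  9/2 4 15/4
  16/3 6 6
After step 2:
  25/9 317/120 22/9
  191/60 139/50 659/240
  49/12 413/100 65/16
  95/18 16/3 21/4

Answer: 25/9 317/120 22/9
191/60 139/50 659/240
49/12 413/100 65/16
95/18 16/3 21/4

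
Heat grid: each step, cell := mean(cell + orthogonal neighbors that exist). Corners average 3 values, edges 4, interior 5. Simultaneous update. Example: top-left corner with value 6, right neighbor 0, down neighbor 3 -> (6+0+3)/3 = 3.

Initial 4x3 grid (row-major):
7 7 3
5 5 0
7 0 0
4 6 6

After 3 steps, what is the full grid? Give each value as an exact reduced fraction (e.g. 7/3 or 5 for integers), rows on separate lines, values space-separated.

After step 1:
  19/3 11/2 10/3
  6 17/5 2
  4 18/5 3/2
  17/3 4 4
After step 2:
  107/18 557/120 65/18
  74/15 41/10 307/120
  289/60 33/10 111/40
  41/9 259/60 19/6
After step 3:
  5587/1080 6587/1440 973/270
  3563/720 293/75 587/180
  3169/720 2317/600 59/20
  616/135 2761/720 1231/360

Answer: 5587/1080 6587/1440 973/270
3563/720 293/75 587/180
3169/720 2317/600 59/20
616/135 2761/720 1231/360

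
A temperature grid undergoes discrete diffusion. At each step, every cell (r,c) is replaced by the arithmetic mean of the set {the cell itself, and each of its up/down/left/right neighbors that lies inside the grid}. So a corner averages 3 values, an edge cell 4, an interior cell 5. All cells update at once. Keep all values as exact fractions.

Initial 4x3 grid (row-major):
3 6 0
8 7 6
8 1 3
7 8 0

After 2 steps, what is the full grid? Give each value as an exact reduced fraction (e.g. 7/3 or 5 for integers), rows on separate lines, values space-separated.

After step 1:
  17/3 4 4
  13/2 28/5 4
  6 27/5 5/2
  23/3 4 11/3
After step 2:
  97/18 289/60 4
  713/120 51/10 161/40
  767/120 47/10 467/120
  53/9 311/60 61/18

Answer: 97/18 289/60 4
713/120 51/10 161/40
767/120 47/10 467/120
53/9 311/60 61/18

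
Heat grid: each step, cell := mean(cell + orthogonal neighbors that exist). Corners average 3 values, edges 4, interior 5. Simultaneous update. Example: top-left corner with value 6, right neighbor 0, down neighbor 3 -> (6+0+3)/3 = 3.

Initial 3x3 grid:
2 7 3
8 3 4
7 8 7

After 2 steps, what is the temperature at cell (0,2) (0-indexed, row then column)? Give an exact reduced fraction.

Step 1: cell (0,2) = 14/3
Step 2: cell (0,2) = 38/9
Full grid after step 2:
  173/36 241/48 38/9
  73/12 101/20 85/16
  227/36 105/16 101/18

Answer: 38/9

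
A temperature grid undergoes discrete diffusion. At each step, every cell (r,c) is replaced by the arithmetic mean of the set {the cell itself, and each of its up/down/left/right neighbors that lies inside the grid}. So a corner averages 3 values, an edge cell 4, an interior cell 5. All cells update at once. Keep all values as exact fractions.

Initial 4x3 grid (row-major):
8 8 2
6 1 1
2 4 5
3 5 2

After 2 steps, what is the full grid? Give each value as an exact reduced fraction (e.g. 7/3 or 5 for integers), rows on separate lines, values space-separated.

After step 1:
  22/3 19/4 11/3
  17/4 4 9/4
  15/4 17/5 3
  10/3 7/2 4
After step 2:
  49/9 79/16 32/9
  29/6 373/100 155/48
  221/60 353/100 253/80
  127/36 427/120 7/2

Answer: 49/9 79/16 32/9
29/6 373/100 155/48
221/60 353/100 253/80
127/36 427/120 7/2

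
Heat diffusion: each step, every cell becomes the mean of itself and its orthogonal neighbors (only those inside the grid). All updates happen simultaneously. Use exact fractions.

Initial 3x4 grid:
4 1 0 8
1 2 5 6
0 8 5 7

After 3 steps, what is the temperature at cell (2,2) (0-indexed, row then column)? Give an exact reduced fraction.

Step 1: cell (2,2) = 25/4
Step 2: cell (2,2) = 49/10
Step 3: cell (2,2) = 199/40
Full grid after step 3:
  211/90 429/160 5609/1440 9691/2160
  2413/960 84/25 5033/1200 7553/1440
  2273/720 881/240 199/40 1961/360

Answer: 199/40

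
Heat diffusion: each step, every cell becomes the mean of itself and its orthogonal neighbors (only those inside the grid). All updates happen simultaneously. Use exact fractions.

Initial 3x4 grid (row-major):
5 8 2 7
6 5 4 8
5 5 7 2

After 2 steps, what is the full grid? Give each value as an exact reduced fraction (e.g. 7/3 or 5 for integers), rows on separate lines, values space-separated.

After step 1:
  19/3 5 21/4 17/3
  21/4 28/5 26/5 21/4
  16/3 11/2 9/2 17/3
After step 2:
  199/36 1331/240 1267/240 97/18
  1351/240 531/100 129/25 1307/240
  193/36 157/30 313/60 185/36

Answer: 199/36 1331/240 1267/240 97/18
1351/240 531/100 129/25 1307/240
193/36 157/30 313/60 185/36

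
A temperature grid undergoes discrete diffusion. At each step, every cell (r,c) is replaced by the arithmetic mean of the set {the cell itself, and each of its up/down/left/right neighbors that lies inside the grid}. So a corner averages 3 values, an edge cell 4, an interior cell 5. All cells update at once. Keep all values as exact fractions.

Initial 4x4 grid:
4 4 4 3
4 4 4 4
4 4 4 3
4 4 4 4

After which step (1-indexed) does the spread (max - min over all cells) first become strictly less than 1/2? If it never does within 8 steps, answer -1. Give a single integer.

Step 1: max=4, min=7/2, spread=1/2
Step 2: max=4, min=131/36, spread=13/36
  -> spread < 1/2 first at step 2
Step 3: max=4, min=26743/7200, spread=2057/7200
Step 4: max=3991/1000, min=7604/2025, spread=19111/81000
Step 5: max=13421/3375, min=24534331/6480000, spread=1233989/6480000
Step 6: max=8566019/2160000, min=55467679/14580000, spread=9411797/58320000
Step 7: max=1537301/388800, min=334302869/87480000, spread=362183/2733750
Step 8: max=38342970137/9720000000, min=50288436907/13122000000, spread=29491455559/262440000000

Answer: 2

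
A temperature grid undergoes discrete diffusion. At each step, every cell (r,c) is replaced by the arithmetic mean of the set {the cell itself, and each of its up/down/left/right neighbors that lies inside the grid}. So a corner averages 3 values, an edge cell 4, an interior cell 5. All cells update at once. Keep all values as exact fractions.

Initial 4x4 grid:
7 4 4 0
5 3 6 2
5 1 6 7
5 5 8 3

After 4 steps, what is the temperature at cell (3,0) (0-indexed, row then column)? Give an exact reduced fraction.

Step 1: cell (3,0) = 5
Step 2: cell (3,0) = 55/12
Step 3: cell (3,0) = 667/144
Step 4: cell (3,0) = 100553/21600
Full grid after step 4:
  725/162 45823/10800 69907/18000 80237/21600
  48631/10800 196391/45000 250891/60000 290123/72000
  82231/18000 55187/12000 138931/30000 335411/72000
  100553/21600 343919/72000 358631/72000 54043/10800

Answer: 100553/21600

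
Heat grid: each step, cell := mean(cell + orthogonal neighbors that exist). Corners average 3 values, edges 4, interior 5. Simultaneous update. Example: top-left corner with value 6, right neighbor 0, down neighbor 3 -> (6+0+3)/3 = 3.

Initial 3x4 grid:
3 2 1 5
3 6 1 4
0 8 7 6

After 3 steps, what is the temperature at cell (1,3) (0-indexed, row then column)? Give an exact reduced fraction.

Step 1: cell (1,3) = 4
Step 2: cell (1,3) = 21/5
Step 3: cell (1,3) = 409/100
Full grid after step 3:
  1325/432 22993/7200 23723/7200 7553/2160
  3151/900 5591/1500 2007/500 409/100
  1715/432 31393/7200 33523/7200 10303/2160

Answer: 409/100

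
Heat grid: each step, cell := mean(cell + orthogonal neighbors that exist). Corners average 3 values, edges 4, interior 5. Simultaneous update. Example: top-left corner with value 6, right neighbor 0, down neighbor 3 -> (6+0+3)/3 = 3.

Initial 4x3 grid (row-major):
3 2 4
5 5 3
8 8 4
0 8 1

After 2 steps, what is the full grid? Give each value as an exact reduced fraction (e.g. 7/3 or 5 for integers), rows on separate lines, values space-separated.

Answer: 145/36 433/120 7/2
553/120 479/100 39/10
673/120 247/50 71/15
89/18 1231/240 151/36

Derivation:
After step 1:
  10/3 7/2 3
  21/4 23/5 4
  21/4 33/5 4
  16/3 17/4 13/3
After step 2:
  145/36 433/120 7/2
  553/120 479/100 39/10
  673/120 247/50 71/15
  89/18 1231/240 151/36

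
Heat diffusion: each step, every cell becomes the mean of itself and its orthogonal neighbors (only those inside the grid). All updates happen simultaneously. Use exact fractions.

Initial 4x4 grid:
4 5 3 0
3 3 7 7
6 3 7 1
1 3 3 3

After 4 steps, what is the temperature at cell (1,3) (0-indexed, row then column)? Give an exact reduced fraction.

Answer: 875933/216000

Derivation:
Step 1: cell (1,3) = 15/4
Step 2: cell (1,3) = 1019/240
Step 3: cell (1,3) = 28463/7200
Step 4: cell (1,3) = 875933/216000
Full grid after step 4:
  17183/4320 15949/4000 439579/108000 256793/64800
  92869/24000 243701/60000 144763/36000 875933/216000
  808493/216000 135751/36000 715883/180000 830141/216000
  225053/64800 392509/108000 392233/108000 48673/12960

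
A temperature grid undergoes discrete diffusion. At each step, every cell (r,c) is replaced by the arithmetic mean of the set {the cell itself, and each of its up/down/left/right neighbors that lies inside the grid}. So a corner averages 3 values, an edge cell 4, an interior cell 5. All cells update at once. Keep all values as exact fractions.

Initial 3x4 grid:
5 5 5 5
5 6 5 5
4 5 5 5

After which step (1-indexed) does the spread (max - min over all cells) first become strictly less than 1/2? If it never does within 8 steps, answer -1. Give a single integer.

Step 1: max=21/4, min=14/3, spread=7/12
Step 2: max=513/100, min=44/9, spread=217/900
  -> spread < 1/2 first at step 2
Step 3: max=12263/2400, min=667/135, spread=3647/21600
Step 4: max=40649/8000, min=80821/16200, spread=59729/648000
Step 5: max=10944997/2160000, min=4863569/972000, spread=1233593/19440000
Step 6: max=27338027/5400000, min=146337623/29160000, spread=3219307/72900000
Step 7: max=3932604817/777600000, min=17582148989/3499200000, spread=1833163/55987200
Step 8: max=235813070003/46656000000, min=1056108414451/209952000000, spread=80806409/3359232000

Answer: 2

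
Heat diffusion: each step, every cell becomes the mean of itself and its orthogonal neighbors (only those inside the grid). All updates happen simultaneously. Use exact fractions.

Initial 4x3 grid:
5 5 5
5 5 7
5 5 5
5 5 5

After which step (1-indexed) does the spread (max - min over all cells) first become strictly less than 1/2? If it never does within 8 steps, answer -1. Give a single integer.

Step 1: max=17/3, min=5, spread=2/3
Step 2: max=331/60, min=5, spread=31/60
Step 3: max=2911/540, min=5, spread=211/540
  -> spread < 1/2 first at step 3
Step 4: max=286897/54000, min=4547/900, spread=14077/54000
Step 5: max=2570407/486000, min=273683/54000, spread=5363/24300
Step 6: max=76640809/14580000, min=152869/30000, spread=93859/583200
Step 7: max=4584274481/874800000, min=248336467/48600000, spread=4568723/34992000
Step 8: max=274220435629/52488000000, min=7471618889/1458000000, spread=8387449/83980800

Answer: 3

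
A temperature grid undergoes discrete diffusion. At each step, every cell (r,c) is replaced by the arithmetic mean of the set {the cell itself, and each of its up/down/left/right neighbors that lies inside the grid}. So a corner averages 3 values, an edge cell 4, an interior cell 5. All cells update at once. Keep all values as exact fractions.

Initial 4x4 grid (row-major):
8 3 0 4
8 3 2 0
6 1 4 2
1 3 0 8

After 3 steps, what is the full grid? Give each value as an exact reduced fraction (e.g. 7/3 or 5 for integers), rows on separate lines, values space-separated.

After step 1:
  19/3 7/2 9/4 4/3
  25/4 17/5 9/5 2
  4 17/5 9/5 7/2
  10/3 5/4 15/4 10/3
After step 2:
  193/36 929/240 533/240 67/36
  1199/240 367/100 9/4 259/120
  1019/240 277/100 57/20 319/120
  103/36 44/15 38/15 127/36
After step 3:
  2561/540 27221/7200 3673/1440 4493/2160
  32891/7200 5267/1500 15779/6000 1607/720
  26771/7200 19763/6000 7837/3000 403/144
  7229/2160 2497/900 533/180 3139/1080

Answer: 2561/540 27221/7200 3673/1440 4493/2160
32891/7200 5267/1500 15779/6000 1607/720
26771/7200 19763/6000 7837/3000 403/144
7229/2160 2497/900 533/180 3139/1080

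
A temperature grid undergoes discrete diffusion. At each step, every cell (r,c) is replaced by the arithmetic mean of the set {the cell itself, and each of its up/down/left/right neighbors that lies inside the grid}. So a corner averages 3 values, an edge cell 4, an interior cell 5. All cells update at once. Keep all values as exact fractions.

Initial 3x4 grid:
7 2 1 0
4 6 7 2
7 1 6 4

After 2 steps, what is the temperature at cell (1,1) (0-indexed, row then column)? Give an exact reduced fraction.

Step 1: cell (1,1) = 4
Step 2: cell (1,1) = 117/25
Full grid after step 2:
  43/9 89/24 119/40 9/4
  55/12 117/25 373/100 253/80
  5 35/8 179/40 47/12

Answer: 117/25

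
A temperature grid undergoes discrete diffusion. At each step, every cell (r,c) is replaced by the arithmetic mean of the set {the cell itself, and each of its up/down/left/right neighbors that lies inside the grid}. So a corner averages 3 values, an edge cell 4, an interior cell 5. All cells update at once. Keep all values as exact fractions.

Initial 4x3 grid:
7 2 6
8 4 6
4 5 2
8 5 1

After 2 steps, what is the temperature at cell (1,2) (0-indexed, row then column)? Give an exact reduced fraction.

Answer: 53/12

Derivation:
Step 1: cell (1,2) = 9/2
Step 2: cell (1,2) = 53/12
Full grid after step 2:
  97/18 241/48 167/36
  17/3 24/5 53/12
  65/12 47/10 11/3
  50/9 205/48 131/36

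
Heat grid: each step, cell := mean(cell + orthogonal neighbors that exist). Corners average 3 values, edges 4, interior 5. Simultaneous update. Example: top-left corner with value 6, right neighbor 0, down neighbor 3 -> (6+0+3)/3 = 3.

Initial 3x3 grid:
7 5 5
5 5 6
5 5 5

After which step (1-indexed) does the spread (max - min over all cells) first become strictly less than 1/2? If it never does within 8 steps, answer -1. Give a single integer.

Step 1: max=17/3, min=5, spread=2/3
Step 2: max=50/9, min=77/15, spread=19/45
  -> spread < 1/2 first at step 2
Step 3: max=1469/270, min=9353/1800, spread=1321/5400
Step 4: max=174821/32400, min=677359/129600, spread=877/5184
Step 5: max=1303439/243000, min=40788173/7776000, spread=7375/62208
Step 6: max=623517539/116640000, min=2455227031/466560000, spread=62149/746496
Step 7: max=18659008829/3499200000, min=147635998757/27993600000, spread=523543/8957952
Step 8: max=2235436121201/419904000000, min=8872829031679/1679616000000, spread=4410589/107495424

Answer: 2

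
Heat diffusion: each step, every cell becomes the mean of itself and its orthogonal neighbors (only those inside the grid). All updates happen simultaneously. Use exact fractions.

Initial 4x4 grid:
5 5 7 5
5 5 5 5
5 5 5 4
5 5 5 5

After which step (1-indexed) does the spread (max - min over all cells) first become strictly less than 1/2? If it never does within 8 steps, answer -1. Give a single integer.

Step 1: max=17/3, min=14/3, spread=1
Step 2: max=331/60, min=569/120, spread=31/40
Step 3: max=5747/1080, min=5189/1080, spread=31/60
Step 4: max=284497/54000, min=158111/32400, spread=7867/20250
  -> spread < 1/2 first at step 4
Step 5: max=5060639/972000, min=4766861/972000, spread=16321/54000
Step 6: max=251856541/48600000, min=144092237/29160000, spread=17554219/72900000
Step 7: max=7515409273/1458000000, min=4340034629/874800000, spread=423027337/2187000000
Step 8: max=224820025537/43740000000, min=130735219961/26244000000, spread=10391988403/65610000000

Answer: 4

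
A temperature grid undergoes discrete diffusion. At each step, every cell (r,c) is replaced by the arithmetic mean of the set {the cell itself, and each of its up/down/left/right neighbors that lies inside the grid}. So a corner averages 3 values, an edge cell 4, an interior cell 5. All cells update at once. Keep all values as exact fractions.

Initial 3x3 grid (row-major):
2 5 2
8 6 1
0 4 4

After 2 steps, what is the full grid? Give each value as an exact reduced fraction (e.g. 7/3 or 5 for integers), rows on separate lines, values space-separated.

After step 1:
  5 15/4 8/3
  4 24/5 13/4
  4 7/2 3
After step 2:
  17/4 973/240 29/9
  89/20 193/50 823/240
  23/6 153/40 13/4

Answer: 17/4 973/240 29/9
89/20 193/50 823/240
23/6 153/40 13/4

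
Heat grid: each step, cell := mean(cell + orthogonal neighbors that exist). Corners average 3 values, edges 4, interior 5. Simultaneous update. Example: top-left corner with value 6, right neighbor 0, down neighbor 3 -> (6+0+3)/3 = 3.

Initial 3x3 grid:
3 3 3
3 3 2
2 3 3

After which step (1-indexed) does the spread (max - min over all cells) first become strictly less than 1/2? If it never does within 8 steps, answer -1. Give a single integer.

Answer: 1

Derivation:
Step 1: max=3, min=8/3, spread=1/3
  -> spread < 1/2 first at step 1
Step 2: max=35/12, min=653/240, spread=47/240
Step 3: max=229/80, min=2939/1080, spread=61/432
Step 4: max=122767/43200, min=177763/64800, spread=511/5184
Step 5: max=7316149/2592000, min=10704911/3888000, spread=4309/62208
Step 6: max=145821901/51840000, min=644856367/233280000, spread=36295/746496
Step 7: max=26172750941/9331200000, min=38781356099/13996800000, spread=305773/8957952
Step 8: max=1567634070527/559872000000, min=2331326488603/839808000000, spread=2575951/107495424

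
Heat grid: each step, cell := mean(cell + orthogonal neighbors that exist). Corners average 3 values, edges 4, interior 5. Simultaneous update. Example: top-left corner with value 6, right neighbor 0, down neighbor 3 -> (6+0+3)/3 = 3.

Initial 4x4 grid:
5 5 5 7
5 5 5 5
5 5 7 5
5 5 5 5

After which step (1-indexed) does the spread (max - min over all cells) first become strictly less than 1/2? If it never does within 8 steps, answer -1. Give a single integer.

Step 1: max=17/3, min=5, spread=2/3
Step 2: max=50/9, min=5, spread=5/9
Step 3: max=5927/1080, min=121/24, spread=241/540
  -> spread < 1/2 first at step 3
Step 4: max=175949/32400, min=30499/6000, spread=3517/10125
Step 5: max=5251079/972000, min=184291/36000, spread=137611/486000
Step 6: max=31324573/5832000, min=370021/72000, spread=169109/729000
Step 7: max=4681620827/874800000, min=835709843/162000000, spread=421969187/2187000000
Step 8: max=139957168889/26244000000, min=25145627243/4860000000, spread=5213477221/32805000000

Answer: 3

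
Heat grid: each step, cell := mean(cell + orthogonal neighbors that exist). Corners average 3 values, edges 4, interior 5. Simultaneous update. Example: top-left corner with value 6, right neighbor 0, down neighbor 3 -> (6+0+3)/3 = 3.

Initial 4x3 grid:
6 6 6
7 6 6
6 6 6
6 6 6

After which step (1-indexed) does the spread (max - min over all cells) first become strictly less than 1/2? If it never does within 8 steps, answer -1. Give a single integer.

Answer: 1

Derivation:
Step 1: max=19/3, min=6, spread=1/3
  -> spread < 1/2 first at step 1
Step 2: max=751/120, min=6, spread=31/120
Step 3: max=6691/1080, min=6, spread=211/1080
Step 4: max=664897/108000, min=10847/1800, spread=14077/108000
Step 5: max=5972407/972000, min=651683/108000, spread=5363/48600
Step 6: max=178700809/29160000, min=362869/60000, spread=93859/1166400
Step 7: max=10707874481/1749600000, min=588536467/97200000, spread=4568723/69984000
Step 8: max=641636435629/104976000000, min=17677618889/2916000000, spread=8387449/167961600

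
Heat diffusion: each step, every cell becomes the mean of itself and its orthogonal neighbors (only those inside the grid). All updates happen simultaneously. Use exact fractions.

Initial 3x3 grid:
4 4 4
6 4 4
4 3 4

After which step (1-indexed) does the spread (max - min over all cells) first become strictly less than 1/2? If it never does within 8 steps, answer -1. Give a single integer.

Step 1: max=14/3, min=11/3, spread=1
Step 2: max=177/40, min=137/36, spread=223/360
Step 3: max=4691/1080, min=8467/2160, spread=61/144
  -> spread < 1/2 first at step 3
Step 4: max=276307/64800, min=514289/129600, spread=511/1728
Step 5: max=16436279/3888000, min=31256683/7776000, spread=4309/20736
Step 6: max=978154063/233280000, min=1888255001/466560000, spread=36295/248832
Step 7: max=58407555611/13996800000, min=113948489347/27993600000, spread=305773/2985984
Step 8: max=3491013952267/839808000000, min=6861280201409/1679616000000, spread=2575951/35831808

Answer: 3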